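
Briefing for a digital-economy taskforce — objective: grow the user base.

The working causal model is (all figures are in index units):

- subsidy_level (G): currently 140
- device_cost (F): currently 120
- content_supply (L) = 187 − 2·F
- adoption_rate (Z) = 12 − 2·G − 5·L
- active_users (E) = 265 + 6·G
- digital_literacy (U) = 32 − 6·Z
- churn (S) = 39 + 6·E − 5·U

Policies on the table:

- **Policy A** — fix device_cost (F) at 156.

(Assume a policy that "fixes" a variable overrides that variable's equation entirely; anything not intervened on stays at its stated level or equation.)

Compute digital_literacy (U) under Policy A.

Policy A (F := 156):
  G = 140
  F = 156
  L = 187 − 2·156 = -125
  Z = 12 − 2·140 − 5·(-125) = 357
  U = 32 − 6·357 = -2110

-2110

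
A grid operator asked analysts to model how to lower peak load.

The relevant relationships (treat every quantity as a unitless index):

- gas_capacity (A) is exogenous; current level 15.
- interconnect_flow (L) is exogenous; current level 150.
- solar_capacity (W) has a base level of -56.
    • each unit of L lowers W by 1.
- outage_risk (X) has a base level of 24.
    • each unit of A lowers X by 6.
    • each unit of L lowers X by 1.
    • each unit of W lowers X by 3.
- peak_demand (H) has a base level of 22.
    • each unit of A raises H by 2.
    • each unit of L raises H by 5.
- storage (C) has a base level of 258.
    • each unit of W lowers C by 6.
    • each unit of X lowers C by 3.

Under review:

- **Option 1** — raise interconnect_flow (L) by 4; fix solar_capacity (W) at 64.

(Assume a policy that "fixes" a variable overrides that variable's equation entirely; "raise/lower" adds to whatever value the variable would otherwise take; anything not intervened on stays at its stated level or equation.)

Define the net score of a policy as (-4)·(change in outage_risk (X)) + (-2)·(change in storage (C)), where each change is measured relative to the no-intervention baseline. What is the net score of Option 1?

Baseline:
  A = 15
  L = 150
  W = -56 − 150 = -206
  X = 24 − 6·15 − 150 − 3·(-206) = 402
  C = 258 − 6·(-206) − 3·402 = 288
Option 1 (L + 4, W := 64):
  A = 15
  L = 150 + 4 = 154
  W = 64
  X = 24 − 6·15 − 154 − 3·64 = -412
  C = 258 − 6·64 − 3·(-412) = 1110
ΔX = -412 − 402 = -814; ΔC = 1110 − 288 = 822
Score = (-4)·(-814) + (-2)·822 = 1612

1612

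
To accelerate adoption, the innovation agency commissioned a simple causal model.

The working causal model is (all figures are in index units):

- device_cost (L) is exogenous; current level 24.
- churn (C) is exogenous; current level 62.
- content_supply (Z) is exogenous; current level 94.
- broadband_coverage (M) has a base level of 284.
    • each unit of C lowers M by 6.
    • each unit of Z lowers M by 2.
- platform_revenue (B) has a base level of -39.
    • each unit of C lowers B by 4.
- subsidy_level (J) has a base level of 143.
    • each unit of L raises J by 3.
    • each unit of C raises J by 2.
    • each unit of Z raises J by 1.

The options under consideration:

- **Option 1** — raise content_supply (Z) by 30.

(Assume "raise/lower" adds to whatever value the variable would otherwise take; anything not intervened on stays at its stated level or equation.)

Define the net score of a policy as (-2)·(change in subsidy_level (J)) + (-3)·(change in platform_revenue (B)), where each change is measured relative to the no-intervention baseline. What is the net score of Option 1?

-60

Baseline:
  L = 24
  C = 62
  Z = 94
  B = -39 − 4·62 = -287
  J = 143 + 3·24 + 2·62 + 94 = 433
Option 1 (Z + 30):
  L = 24
  C = 62
  Z = 94 + 30 = 124
  B = -39 − 4·62 = -287
  J = 143 + 3·24 + 2·62 + 124 = 463
ΔJ = 463 − 433 = 30; ΔB = -287 − (-287) = 0
Score = (-2)·30 + (-3)·0 = -60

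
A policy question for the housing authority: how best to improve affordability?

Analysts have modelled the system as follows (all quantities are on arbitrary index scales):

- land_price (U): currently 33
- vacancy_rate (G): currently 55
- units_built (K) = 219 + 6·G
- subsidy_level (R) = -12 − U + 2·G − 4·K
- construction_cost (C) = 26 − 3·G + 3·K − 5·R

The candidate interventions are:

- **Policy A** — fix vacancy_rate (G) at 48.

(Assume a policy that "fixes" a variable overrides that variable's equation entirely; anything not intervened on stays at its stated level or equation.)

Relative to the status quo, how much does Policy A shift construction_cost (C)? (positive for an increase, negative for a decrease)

-875

Baseline:
  U = 33
  G = 55
  K = 219 + 6·55 = 549
  R = -12 − 33 + 2·55 − 4·549 = -2131
  C = 26 − 3·55 + 3·549 − 5·(-2131) = 12163
Policy A (G := 48):
  U = 33
  G = 48
  K = 219 + 6·48 = 507
  R = -12 − 33 + 2·48 − 4·507 = -1977
  C = 26 − 3·48 + 3·507 − 5·(-1977) = 11288
Change in C: 11288 − 12163 = -875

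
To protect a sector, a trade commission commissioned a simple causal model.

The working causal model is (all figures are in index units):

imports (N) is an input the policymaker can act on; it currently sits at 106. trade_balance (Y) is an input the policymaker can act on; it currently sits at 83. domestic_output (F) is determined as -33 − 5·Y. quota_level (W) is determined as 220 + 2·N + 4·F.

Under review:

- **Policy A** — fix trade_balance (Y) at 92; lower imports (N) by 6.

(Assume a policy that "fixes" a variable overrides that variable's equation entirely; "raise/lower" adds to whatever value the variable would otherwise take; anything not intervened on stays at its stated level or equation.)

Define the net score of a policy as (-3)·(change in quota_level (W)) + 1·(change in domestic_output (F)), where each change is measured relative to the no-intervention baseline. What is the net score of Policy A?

531

Baseline:
  N = 106
  Y = 83
  F = -33 − 5·83 = -448
  W = 220 + 2·106 + 4·(-448) = -1360
Policy A (Y := 92, N − 6):
  N = 106 − 6 = 100
  Y = 92
  F = -33 − 5·92 = -493
  W = 220 + 2·100 + 4·(-493) = -1552
ΔW = -1552 − (-1360) = -192; ΔF = -493 − (-448) = -45
Score = (-3)·(-192) + 1·(-45) = 531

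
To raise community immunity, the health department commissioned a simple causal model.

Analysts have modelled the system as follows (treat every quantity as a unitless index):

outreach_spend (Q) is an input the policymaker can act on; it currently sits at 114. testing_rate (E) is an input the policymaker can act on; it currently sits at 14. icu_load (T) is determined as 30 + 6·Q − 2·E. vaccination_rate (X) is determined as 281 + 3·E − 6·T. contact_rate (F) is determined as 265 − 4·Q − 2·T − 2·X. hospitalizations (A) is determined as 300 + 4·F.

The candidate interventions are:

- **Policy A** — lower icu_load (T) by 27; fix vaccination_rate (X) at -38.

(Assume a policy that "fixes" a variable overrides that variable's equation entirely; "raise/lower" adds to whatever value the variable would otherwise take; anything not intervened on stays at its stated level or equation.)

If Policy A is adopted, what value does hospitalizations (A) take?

Policy A (T − 27, X := -38):
  Q = 114
  E = 14
  T = 30 + 6·114 − 2·14 (−27 from intervention) = 659
  X = -38
  F = 265 − 4·114 − 2·659 − 2·(-38) = -1433
  A = 300 + 4·(-1433) = -5432

-5432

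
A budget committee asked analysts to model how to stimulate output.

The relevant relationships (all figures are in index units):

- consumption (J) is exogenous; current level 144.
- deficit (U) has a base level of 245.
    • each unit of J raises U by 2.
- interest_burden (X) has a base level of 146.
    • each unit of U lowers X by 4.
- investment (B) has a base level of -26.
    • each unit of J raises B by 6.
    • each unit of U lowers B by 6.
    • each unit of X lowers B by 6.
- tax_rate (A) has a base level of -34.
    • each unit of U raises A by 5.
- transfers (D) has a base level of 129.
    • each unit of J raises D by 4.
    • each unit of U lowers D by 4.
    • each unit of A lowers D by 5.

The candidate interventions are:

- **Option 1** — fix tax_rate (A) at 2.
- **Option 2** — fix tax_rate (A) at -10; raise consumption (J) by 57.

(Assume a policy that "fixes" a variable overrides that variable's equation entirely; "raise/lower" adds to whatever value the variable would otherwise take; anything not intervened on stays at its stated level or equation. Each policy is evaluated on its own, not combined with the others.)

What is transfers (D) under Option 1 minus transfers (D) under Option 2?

Option 1 (A := 2):
  J = 144
  U = 245 + 2·144 = 533
  A = 2
  D = 129 + 4·144 − 4·533 − 5·2 = -1437
Option 2 (A := -10, J + 57):
  J = 144 + 57 = 201
  U = 245 + 2·201 = 647
  A = -10
  D = 129 + 4·201 − 4·647 − 5·(-10) = -1605
D: -1437 − (-1605) = 168

168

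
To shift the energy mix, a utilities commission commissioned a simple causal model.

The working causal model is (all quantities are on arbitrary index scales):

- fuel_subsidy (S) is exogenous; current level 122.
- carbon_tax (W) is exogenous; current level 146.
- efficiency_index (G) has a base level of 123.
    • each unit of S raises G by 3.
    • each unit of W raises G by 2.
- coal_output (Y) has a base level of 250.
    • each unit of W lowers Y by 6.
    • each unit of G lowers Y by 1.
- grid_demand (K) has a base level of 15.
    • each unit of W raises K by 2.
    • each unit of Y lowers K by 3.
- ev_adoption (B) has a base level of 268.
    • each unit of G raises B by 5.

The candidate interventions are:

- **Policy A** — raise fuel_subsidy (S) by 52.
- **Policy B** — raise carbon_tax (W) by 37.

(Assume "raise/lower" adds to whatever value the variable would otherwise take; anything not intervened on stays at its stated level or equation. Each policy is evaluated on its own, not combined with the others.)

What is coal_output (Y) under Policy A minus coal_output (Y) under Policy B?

Policy A (S + 52):
  S = 122 + 52 = 174
  W = 146
  G = 123 + 3·174 + 2·146 = 937
  Y = 250 − 6·146 − 937 = -1563
Policy B (W + 37):
  S = 122
  W = 146 + 37 = 183
  G = 123 + 3·122 + 2·183 = 855
  Y = 250 − 6·183 − 855 = -1703
Y: -1563 − (-1703) = 140

140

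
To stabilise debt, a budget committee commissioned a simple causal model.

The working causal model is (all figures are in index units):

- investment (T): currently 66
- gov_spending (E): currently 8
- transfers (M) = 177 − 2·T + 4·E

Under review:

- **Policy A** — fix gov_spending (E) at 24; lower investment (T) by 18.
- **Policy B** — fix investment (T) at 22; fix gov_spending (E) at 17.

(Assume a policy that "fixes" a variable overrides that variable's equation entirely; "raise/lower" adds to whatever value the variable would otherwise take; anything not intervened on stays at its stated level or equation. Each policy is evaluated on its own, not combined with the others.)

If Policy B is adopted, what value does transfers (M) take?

201

Policy B (T := 22, E := 17):
  T = 22
  E = 17
  M = 177 − 2·22 + 4·17 = 201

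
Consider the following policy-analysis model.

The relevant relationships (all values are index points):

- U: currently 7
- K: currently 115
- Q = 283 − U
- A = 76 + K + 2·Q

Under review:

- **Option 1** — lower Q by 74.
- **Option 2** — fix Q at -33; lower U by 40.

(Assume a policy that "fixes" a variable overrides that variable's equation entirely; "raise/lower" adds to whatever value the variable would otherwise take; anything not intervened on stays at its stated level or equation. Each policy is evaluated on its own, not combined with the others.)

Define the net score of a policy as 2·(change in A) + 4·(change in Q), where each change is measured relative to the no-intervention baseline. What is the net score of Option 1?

Baseline:
  U = 7
  K = 115
  Q = 283 − 7 = 276
  A = 76 + 115 + 2·276 = 743
Option 1 (Q − 74):
  U = 7
  K = 115
  Q = 283 − 7 (−74 from intervention) = 202
  A = 76 + 115 + 2·202 = 595
ΔA = 595 − 743 = -148; ΔQ = 202 − 276 = -74
Score = 2·(-148) + 4·(-74) = -592

-592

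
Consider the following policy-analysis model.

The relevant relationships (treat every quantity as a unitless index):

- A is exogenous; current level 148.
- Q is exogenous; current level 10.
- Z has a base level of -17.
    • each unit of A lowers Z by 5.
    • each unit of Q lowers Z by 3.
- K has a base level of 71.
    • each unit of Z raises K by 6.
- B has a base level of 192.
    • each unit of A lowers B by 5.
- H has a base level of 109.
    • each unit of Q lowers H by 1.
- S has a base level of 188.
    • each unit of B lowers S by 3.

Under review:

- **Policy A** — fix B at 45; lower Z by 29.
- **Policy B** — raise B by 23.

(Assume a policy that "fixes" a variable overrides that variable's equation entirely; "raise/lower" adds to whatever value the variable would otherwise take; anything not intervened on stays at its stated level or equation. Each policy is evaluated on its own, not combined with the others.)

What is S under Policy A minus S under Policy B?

Policy A (B := 45, Z − 29):
  A = 148
  B = 45
  S = 188 − 3·45 = 53
Policy B (B + 23):
  A = 148
  B = 192 − 5·148 (+23 from intervention) = -525
  S = 188 − 3·(-525) = 1763
S: 53 − 1763 = -1710

-1710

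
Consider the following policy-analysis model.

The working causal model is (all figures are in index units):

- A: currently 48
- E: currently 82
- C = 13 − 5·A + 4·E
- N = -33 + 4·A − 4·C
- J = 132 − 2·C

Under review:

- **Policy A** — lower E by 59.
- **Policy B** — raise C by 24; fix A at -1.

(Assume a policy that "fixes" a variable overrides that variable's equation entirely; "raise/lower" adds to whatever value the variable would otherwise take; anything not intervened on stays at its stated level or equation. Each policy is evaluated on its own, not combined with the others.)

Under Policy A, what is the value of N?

699

Policy A (E − 59):
  A = 48
  E = 82 − 59 = 23
  C = 13 − 5·48 + 4·23 = -135
  N = -33 + 4·48 − 4·(-135) = 699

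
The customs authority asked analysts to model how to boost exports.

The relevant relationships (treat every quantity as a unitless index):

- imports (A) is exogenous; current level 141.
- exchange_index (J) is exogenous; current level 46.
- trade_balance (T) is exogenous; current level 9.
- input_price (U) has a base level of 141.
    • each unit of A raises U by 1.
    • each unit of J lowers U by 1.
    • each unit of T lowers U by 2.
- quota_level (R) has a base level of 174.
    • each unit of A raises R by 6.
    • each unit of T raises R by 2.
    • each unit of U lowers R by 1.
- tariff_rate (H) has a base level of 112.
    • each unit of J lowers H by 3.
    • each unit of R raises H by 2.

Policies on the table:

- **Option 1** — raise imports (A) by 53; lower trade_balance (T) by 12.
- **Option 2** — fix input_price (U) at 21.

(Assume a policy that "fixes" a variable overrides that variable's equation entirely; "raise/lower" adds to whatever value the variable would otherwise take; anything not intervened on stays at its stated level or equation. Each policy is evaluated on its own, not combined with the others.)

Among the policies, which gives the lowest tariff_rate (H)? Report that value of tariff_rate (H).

2008

Option 1 (A + 53, T − 12):
  A = 141 + 53 = 194
  J = 46
  T = 9 − 12 = -3
  U = 141 + 194 − 46 − 2·(-3) = 295
  R = 174 + 6·194 + 2·(-3) − 295 = 1037
  H = 112 − 3·46 + 2·1037 = 2048
Option 2 (U := 21):
  A = 141
  J = 46
  T = 9
  U = 21
  R = 174 + 6·141 + 2·9 − 21 = 1017
  H = 112 − 3·46 + 2·1017 = 2008
Comparing — Option 1: H=2048, Option 2: H=2008. Lowest is 2008 (Option 2).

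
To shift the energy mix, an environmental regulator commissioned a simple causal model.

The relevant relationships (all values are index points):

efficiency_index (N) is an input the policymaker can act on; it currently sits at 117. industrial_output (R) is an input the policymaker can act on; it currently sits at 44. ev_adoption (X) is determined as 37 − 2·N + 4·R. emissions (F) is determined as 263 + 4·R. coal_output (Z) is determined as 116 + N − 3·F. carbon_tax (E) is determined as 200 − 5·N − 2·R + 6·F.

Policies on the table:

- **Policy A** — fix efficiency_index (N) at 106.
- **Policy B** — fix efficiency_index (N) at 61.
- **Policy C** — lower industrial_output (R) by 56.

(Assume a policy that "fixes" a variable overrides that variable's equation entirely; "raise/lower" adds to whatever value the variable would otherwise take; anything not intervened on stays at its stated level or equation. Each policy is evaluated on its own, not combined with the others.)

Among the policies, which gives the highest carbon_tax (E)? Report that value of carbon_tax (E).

Policy A (N := 106):
  N = 106
  R = 44
  F = 263 + 4·44 = 439
  E = 200 − 5·106 − 2·44 + 6·439 = 2216
Policy B (N := 61):
  N = 61
  R = 44
  F = 263 + 4·44 = 439
  E = 200 − 5·61 − 2·44 + 6·439 = 2441
Policy C (R − 56):
  N = 117
  R = 44 − 56 = -12
  F = 263 + 4·(-12) = 215
  E = 200 − 5·117 − 2·(-12) + 6·215 = 929
Comparing — Policy A: E=2216, Policy B: E=2441, Policy C: E=929. Highest is 2441 (Policy B).

2441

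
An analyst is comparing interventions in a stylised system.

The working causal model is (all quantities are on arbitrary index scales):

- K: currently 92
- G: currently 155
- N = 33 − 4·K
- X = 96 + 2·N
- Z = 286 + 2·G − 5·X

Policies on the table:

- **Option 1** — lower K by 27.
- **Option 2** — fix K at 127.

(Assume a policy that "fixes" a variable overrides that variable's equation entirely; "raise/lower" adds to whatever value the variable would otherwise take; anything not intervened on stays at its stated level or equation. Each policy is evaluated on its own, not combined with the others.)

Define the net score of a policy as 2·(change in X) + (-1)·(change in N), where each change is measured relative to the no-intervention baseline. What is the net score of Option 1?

324

Baseline:
  K = 92
  N = 33 − 4·92 = -335
  X = 96 + 2·(-335) = -574
Option 1 (K − 27):
  K = 92 − 27 = 65
  N = 33 − 4·65 = -227
  X = 96 + 2·(-227) = -358
ΔX = -358 − (-574) = 216; ΔN = -227 − (-335) = 108
Score = 2·216 + (-1)·108 = 324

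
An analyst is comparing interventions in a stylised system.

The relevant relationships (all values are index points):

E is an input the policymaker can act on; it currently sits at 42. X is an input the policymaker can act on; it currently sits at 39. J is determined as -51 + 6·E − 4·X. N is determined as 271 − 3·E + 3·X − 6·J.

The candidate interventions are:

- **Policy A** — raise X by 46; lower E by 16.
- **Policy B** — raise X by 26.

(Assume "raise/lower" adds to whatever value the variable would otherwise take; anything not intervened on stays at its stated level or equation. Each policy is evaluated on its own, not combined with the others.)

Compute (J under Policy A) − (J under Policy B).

Policy A (X + 46, E − 16):
  E = 42 − 16 = 26
  X = 39 + 46 = 85
  J = -51 + 6·26 − 4·85 = -235
Policy B (X + 26):
  E = 42
  X = 39 + 26 = 65
  J = -51 + 6·42 − 4·65 = -59
J: -235 − (-59) = -176

-176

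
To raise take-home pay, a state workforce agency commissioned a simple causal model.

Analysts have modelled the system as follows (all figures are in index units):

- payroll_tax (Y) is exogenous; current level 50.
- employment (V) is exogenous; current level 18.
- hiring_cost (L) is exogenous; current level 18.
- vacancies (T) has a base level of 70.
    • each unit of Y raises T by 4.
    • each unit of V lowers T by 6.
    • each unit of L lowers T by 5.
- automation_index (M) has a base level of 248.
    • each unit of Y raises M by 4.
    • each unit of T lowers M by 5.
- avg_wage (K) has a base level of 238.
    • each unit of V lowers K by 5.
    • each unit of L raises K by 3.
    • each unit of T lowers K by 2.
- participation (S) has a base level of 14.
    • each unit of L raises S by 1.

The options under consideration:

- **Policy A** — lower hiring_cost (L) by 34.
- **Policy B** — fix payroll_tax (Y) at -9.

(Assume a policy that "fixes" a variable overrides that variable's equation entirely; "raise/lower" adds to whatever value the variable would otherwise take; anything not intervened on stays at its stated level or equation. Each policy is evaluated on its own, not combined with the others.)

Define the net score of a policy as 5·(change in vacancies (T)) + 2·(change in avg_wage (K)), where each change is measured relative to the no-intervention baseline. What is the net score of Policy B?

Baseline:
  Y = 50
  V = 18
  L = 18
  T = 70 + 4·50 − 6·18 − 5·18 = 72
  K = 238 − 5·18 + 3·18 − 2·72 = 58
Policy B (Y := -9):
  Y = -9
  V = 18
  L = 18
  T = 70 + 4·(-9) − 6·18 − 5·18 = -164
  K = 238 − 5·18 + 3·18 − 2·(-164) = 530
ΔT = -164 − 72 = -236; ΔK = 530 − 58 = 472
Score = 5·(-236) + 2·472 = -236

-236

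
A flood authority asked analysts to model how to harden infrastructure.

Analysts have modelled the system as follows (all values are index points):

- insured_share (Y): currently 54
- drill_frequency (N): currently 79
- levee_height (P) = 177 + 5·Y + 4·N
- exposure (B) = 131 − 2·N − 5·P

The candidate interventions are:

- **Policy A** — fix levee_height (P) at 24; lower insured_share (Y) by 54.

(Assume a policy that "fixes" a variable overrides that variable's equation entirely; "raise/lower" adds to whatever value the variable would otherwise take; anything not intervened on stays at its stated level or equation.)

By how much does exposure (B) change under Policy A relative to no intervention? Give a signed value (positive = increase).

Baseline:
  Y = 54
  N = 79
  P = 177 + 5·54 + 4·79 = 763
  B = 131 − 2·79 − 5·763 = -3842
Policy A (P := 24, Y − 54):
  Y = 54 − 54 = 0
  N = 79
  P = 24
  B = 131 − 2·79 − 5·24 = -147
Change in B: -147 − (-3842) = 3695

3695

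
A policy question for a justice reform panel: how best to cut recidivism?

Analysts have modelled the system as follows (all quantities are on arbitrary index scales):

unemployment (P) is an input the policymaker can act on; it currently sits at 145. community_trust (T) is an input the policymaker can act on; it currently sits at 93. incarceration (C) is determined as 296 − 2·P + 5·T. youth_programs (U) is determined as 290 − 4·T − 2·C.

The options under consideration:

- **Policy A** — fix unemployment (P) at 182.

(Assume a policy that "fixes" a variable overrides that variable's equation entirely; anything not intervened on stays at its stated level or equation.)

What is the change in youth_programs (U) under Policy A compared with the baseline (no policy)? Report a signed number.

Baseline:
  P = 145
  T = 93
  C = 296 − 2·145 + 5·93 = 471
  U = 290 − 4·93 − 2·471 = -1024
Policy A (P := 182):
  P = 182
  T = 93
  C = 296 − 2·182 + 5·93 = 397
  U = 290 − 4·93 − 2·397 = -876
Change in U: -876 − (-1024) = 148

148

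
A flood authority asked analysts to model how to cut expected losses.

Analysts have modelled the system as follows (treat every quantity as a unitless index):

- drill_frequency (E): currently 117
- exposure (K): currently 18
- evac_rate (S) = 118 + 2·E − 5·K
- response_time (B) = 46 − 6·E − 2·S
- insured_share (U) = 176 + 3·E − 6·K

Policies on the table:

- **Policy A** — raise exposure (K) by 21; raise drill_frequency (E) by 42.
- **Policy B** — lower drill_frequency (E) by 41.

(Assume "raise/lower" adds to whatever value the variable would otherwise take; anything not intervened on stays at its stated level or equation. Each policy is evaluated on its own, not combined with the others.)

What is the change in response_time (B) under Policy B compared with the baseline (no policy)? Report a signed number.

410

Baseline:
  E = 117
  K = 18
  S = 118 + 2·117 − 5·18 = 262
  B = 46 − 6·117 − 2·262 = -1180
Policy B (E − 41):
  E = 117 − 41 = 76
  K = 18
  S = 118 + 2·76 − 5·18 = 180
  B = 46 − 6·76 − 2·180 = -770
Change in B: -770 − (-1180) = 410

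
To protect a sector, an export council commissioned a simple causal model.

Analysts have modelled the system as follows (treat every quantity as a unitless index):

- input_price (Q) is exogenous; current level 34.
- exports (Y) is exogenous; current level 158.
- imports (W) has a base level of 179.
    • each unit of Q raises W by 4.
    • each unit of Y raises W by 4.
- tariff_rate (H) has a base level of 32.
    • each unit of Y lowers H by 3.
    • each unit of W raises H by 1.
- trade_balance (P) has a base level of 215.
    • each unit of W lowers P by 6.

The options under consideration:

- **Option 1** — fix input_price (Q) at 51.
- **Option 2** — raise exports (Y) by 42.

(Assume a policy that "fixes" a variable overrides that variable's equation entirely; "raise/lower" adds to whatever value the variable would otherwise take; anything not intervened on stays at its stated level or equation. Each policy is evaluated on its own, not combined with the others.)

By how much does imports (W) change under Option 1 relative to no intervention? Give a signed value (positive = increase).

68

Baseline:
  Q = 34
  Y = 158
  W = 179 + 4·34 + 4·158 = 947
Option 1 (Q := 51):
  Q = 51
  Y = 158
  W = 179 + 4·51 + 4·158 = 1015
Change in W: 1015 − 947 = 68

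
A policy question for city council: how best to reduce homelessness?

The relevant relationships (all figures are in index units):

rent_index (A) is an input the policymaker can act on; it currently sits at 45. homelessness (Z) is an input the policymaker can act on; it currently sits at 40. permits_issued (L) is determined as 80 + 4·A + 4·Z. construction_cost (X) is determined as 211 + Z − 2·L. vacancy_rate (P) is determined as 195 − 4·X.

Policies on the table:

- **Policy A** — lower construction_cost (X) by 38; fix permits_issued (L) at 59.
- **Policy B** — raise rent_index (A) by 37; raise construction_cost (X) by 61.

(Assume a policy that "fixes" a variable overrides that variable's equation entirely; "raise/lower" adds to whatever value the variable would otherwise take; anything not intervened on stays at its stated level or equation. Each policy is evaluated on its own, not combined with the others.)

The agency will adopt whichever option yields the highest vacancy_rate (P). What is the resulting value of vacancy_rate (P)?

3491

Policy A (X − 38, L := 59):
  A = 45
  Z = 40
  L = 59
  X = 211 + 40 − 2·59 (−38 from intervention) = 95
  P = 195 − 4·95 = -185
Policy B (A + 37, X + 61):
  A = 45 + 37 = 82
  Z = 40
  L = 80 + 4·82 + 4·40 = 568
  X = 211 + 40 − 2·568 (+61 from intervention) = -824
  P = 195 − 4·(-824) = 3491
Comparing — Policy A: P=-185, Policy B: P=3491. Highest is 3491 (Policy B).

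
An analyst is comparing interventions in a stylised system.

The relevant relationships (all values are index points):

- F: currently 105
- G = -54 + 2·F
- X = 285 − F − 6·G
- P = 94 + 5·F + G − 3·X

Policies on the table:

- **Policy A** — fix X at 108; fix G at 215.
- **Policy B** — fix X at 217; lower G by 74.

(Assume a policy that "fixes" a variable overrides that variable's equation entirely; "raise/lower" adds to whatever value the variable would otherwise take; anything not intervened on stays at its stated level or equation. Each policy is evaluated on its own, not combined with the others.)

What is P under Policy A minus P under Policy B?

460

Policy A (X := 108, G := 215):
  F = 105
  G = 215
  X = 108
  P = 94 + 5·105 + 215 − 3·108 = 510
Policy B (X := 217, G − 74):
  F = 105
  G = -54 + 2·105 (−74 from intervention) = 82
  X = 217
  P = 94 + 5·105 + 82 − 3·217 = 50
P: 510 − 50 = 460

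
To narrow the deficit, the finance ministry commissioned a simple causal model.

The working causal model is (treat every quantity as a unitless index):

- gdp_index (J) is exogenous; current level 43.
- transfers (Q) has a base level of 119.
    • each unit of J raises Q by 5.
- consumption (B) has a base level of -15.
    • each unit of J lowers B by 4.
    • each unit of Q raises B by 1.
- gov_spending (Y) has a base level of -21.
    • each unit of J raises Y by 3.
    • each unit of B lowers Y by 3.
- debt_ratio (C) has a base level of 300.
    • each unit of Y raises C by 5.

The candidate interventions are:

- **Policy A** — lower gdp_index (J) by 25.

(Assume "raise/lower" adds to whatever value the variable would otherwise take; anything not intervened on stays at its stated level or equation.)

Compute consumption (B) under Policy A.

122

Policy A (J − 25):
  J = 43 − 25 = 18
  Q = 119 + 5·18 = 209
  B = -15 − 4·18 + 209 = 122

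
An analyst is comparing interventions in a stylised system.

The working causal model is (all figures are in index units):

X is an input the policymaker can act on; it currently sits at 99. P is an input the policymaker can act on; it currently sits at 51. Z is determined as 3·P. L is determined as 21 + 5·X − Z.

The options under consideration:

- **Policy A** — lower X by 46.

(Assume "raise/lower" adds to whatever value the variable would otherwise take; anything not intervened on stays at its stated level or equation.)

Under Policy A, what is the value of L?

133

Policy A (X − 46):
  X = 99 − 46 = 53
  P = 51
  Z = 0 + 3·51 = 153
  L = 21 + 5·53 − 153 = 133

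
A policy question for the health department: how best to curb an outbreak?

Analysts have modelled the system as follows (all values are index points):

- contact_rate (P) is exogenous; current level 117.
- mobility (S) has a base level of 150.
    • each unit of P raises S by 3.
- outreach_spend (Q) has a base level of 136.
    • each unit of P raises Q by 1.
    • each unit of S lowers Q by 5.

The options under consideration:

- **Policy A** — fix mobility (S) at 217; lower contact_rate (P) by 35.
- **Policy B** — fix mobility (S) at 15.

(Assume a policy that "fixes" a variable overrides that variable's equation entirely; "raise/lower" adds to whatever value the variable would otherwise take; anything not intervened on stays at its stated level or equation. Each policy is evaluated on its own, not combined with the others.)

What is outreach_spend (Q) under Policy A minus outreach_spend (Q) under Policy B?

Policy A (S := 217, P − 35):
  P = 117 − 35 = 82
  S = 217
  Q = 136 + 82 − 5·217 = -867
Policy B (S := 15):
  P = 117
  S = 15
  Q = 136 + 117 − 5·15 = 178
Q: -867 − 178 = -1045

-1045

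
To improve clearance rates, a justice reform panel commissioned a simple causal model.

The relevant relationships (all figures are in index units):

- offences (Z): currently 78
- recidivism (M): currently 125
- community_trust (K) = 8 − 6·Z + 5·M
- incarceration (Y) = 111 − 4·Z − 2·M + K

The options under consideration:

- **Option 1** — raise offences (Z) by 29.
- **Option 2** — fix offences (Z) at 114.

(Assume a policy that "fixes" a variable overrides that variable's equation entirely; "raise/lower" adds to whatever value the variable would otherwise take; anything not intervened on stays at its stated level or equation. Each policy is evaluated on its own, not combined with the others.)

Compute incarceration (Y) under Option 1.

-576

Option 1 (Z + 29):
  Z = 78 + 29 = 107
  M = 125
  K = 8 − 6·107 + 5·125 = -9
  Y = 111 − 4·107 − 2·125 + (-9) = -576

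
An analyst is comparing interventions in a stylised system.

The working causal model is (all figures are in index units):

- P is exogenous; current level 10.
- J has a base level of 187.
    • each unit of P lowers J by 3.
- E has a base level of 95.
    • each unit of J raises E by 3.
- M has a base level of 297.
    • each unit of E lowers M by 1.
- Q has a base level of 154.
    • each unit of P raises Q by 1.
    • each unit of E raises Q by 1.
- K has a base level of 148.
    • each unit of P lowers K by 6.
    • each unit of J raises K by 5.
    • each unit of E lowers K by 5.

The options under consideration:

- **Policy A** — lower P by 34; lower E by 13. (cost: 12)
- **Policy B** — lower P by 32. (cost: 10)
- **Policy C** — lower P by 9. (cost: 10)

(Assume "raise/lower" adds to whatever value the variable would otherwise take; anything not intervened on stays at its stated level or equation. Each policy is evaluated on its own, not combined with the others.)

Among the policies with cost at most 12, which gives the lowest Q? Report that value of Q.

Policy A (P − 34, E − 13):
  P = 10 − 34 = -24
  J = 187 − 3·(-24) = 259
  E = 95 + 3·259 (−13 from intervention) = 859
  Q = 154 + (-24) + 859 = 989
Policy B (P − 32):
  P = 10 − 32 = -22
  J = 187 − 3·(-22) = 253
  E = 95 + 3·253 = 854
  Q = 154 + (-22) + 854 = 986
Policy C (P − 9):
  P = 10 − 9 = 1
  J = 187 − 3·1 = 184
  E = 95 + 3·184 = 647
  Q = 154 + 1 + 647 = 802
Comparing — Policy A: Q=989, Policy B: Q=986, Policy C: Q=802. Lowest is 802 (Policy C).

802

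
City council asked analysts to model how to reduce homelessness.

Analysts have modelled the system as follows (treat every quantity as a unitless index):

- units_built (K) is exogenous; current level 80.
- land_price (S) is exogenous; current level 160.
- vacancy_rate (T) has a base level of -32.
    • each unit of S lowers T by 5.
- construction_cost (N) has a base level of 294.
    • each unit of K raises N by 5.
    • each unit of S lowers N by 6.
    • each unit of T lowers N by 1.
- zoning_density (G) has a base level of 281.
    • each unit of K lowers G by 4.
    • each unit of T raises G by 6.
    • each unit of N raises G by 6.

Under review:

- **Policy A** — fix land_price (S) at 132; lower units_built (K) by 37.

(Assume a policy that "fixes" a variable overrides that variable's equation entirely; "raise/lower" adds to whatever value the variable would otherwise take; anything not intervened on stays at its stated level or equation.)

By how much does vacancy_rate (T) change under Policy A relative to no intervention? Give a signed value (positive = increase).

Baseline:
  S = 160
  T = -32 − 5·160 = -832
Policy A (S := 132, K − 37):
  S = 132
  T = -32 − 5·132 = -692
Change in T: -692 − (-832) = 140

140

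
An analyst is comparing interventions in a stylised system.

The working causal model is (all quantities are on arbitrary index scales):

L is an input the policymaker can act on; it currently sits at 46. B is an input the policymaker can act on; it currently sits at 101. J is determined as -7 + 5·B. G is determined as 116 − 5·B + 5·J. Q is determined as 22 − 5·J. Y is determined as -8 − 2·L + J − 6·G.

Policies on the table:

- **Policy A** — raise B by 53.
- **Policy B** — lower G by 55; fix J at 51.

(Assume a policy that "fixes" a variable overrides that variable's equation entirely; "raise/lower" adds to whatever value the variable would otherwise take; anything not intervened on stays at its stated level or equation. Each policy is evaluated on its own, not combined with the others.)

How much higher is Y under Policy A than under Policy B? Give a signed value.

Policy A (B + 53):
  L = 46
  B = 101 + 53 = 154
  J = -7 + 5·154 = 763
  G = 116 − 5·154 + 5·763 = 3161
  Y = -8 − 2·46 + 763 − 6·3161 = -18303
Policy B (G − 55, J := 51):
  L = 46
  B = 101
  J = 51
  G = 116 − 5·101 + 5·51 (−55 from intervention) = -189
  Y = -8 − 2·46 + 51 − 6·(-189) = 1085
Y: -18303 − 1085 = -19388

-19388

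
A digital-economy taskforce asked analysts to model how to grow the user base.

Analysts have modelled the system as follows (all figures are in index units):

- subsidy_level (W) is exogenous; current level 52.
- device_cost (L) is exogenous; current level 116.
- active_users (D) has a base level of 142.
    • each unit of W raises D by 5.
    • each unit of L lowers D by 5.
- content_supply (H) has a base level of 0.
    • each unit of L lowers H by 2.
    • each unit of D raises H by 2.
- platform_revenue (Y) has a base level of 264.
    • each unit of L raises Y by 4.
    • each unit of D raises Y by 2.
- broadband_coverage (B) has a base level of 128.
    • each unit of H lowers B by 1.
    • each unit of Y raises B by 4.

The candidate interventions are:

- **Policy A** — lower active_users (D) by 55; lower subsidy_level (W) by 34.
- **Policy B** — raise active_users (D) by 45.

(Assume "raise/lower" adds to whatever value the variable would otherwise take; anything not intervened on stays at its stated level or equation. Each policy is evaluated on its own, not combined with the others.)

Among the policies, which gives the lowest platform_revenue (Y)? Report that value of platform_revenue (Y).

-78

Policy A (D − 55, W − 34):
  W = 52 − 34 = 18
  L = 116
  D = 142 + 5·18 − 5·116 (−55 from intervention) = -403
  Y = 264 + 4·116 + 2·(-403) = -78
Policy B (D + 45):
  W = 52
  L = 116
  D = 142 + 5·52 − 5·116 (+45 from intervention) = -133
  Y = 264 + 4·116 + 2·(-133) = 462
Comparing — Policy A: Y=-78, Policy B: Y=462. Lowest is -78 (Policy A).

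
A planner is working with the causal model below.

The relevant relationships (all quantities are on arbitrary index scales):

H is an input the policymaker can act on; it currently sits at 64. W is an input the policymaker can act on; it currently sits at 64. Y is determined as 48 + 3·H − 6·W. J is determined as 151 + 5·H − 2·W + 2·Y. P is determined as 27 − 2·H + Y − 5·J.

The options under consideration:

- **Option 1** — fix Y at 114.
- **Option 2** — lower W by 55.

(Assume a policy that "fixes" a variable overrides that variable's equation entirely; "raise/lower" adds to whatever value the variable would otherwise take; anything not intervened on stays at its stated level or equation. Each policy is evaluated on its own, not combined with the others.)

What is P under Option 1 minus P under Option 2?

1198

Option 1 (Y := 114):
  H = 64
  W = 64
  Y = 114
  J = 151 + 5·64 − 2·64 + 2·114 = 571
  P = 27 − 2·64 + 114 − 5·571 = -2842
Option 2 (W − 55):
  H = 64
  W = 64 − 55 = 9
  Y = 48 + 3·64 − 6·9 = 186
  J = 151 + 5·64 − 2·9 + 2·186 = 825
  P = 27 − 2·64 + 186 − 5·825 = -4040
P: -2842 − (-4040) = 1198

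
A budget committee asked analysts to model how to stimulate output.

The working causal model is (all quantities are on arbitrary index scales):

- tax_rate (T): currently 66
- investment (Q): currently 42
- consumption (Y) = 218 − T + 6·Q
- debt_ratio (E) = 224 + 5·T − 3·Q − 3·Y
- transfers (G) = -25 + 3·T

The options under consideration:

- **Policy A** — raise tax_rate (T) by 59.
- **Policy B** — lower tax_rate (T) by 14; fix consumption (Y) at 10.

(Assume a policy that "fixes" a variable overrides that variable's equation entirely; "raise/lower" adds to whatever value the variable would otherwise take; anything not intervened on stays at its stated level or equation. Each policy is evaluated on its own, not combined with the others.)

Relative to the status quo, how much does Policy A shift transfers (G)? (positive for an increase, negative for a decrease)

Baseline:
  T = 66
  G = -25 + 3·66 = 173
Policy A (T + 59):
  T = 66 + 59 = 125
  G = -25 + 3·125 = 350
Change in G: 350 − 173 = 177

177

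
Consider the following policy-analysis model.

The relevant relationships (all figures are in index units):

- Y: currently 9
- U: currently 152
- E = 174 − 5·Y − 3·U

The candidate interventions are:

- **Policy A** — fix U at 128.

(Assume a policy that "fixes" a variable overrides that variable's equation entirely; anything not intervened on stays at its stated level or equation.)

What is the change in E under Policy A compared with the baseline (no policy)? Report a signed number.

Baseline:
  Y = 9
  U = 152
  E = 174 − 5·9 − 3·152 = -327
Policy A (U := 128):
  Y = 9
  U = 128
  E = 174 − 5·9 − 3·128 = -255
Change in E: -255 − (-327) = 72

72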